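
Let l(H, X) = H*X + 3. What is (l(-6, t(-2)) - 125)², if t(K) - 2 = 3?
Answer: 23104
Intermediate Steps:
t(K) = 5 (t(K) = 2 + 3 = 5)
l(H, X) = 3 + H*X
(l(-6, t(-2)) - 125)² = ((3 - 6*5) - 125)² = ((3 - 30) - 125)² = (-27 - 125)² = (-152)² = 23104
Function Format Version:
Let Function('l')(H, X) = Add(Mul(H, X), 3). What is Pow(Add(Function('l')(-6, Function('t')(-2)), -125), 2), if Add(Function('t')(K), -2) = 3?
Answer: 23104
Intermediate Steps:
Function('t')(K) = 5 (Function('t')(K) = Add(2, 3) = 5)
Function('l')(H, X) = Add(3, Mul(H, X))
Pow(Add(Function('l')(-6, Function('t')(-2)), -125), 2) = Pow(Add(Add(3, Mul(-6, 5)), -125), 2) = Pow(Add(Add(3, -30), -125), 2) = Pow(Add(-27, -125), 2) = Pow(-152, 2) = 23104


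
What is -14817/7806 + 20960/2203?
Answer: 43657303/5732206 ≈ 7.6161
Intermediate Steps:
-14817/7806 + 20960/2203 = -14817*1/7806 + 20960*(1/2203) = -4939/2602 + 20960/2203 = 43657303/5732206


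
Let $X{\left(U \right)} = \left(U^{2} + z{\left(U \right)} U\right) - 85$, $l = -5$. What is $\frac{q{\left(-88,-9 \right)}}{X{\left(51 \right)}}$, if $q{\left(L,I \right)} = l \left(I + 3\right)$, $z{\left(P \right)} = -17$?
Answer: $\frac{30}{1649} \approx 0.018193$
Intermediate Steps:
$q{\left(L,I \right)} = -15 - 5 I$ ($q{\left(L,I \right)} = - 5 \left(I + 3\right) = - 5 \left(3 + I\right) = -15 - 5 I$)
$X{\left(U \right)} = -85 + U^{2} - 17 U$ ($X{\left(U \right)} = \left(U^{2} - 17 U\right) - 85 = -85 + U^{2} - 17 U$)
$\frac{q{\left(-88,-9 \right)}}{X{\left(51 \right)}} = \frac{-15 - -45}{-85 + 51^{2} - 867} = \frac{-15 + 45}{-85 + 2601 - 867} = \frac{30}{1649}$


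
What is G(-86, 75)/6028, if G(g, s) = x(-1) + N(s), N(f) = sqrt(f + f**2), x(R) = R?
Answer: -1/6028 + 5*sqrt(57)/3014 ≈ 0.012359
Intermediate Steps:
G(g, s) = -1 + sqrt(s*(1 + s))
G(-86, 75)/6028 = (-1 + sqrt(75*(1 + 75)))/6028 = (-1 + sqrt(75*76))*(1/6028) = (-1 + sqrt(5700))*(1/6028) = (-1 + 10*sqrt(57))*(1/6028) = -1/6028 + 5*sqrt(57)/3014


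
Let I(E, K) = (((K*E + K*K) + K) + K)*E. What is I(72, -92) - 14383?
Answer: 104849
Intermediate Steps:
I(E, K) = E*(K**2 + 2*K + E*K) (I(E, K) = (((E*K + K**2) + K) + K)*E = (((K**2 + E*K) + K) + K)*E = ((K + K**2 + E*K) + K)*E = (K**2 + 2*K + E*K)*E = E*(K**2 + 2*K + E*K))
I(72, -92) - 14383 = 72*(-92)*(2 + 72 - 92) - 14383 = 72*(-92)*(-18) - 14383 = 119232 - 14383 = 104849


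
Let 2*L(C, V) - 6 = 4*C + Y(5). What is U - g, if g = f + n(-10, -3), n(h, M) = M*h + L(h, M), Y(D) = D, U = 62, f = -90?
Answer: 273/2 ≈ 136.50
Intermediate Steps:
L(C, V) = 11/2 + 2*C (L(C, V) = 3 + (4*C + 5)/2 = 3 + (5 + 4*C)/2 = 3 + (5/2 + 2*C) = 11/2 + 2*C)
n(h, M) = 11/2 + 2*h + M*h (n(h, M) = M*h + (11/2 + 2*h) = 11/2 + 2*h + M*h)
g = -149/2 (g = -90 + (11/2 + 2*(-10) - 3*(-10)) = -90 + (11/2 - 20 + 30) = -90 + 31/2 = -149/2 ≈ -74.500)
U - g = 62 - 1*(-149/2) = 62 + 149/2 = 273/2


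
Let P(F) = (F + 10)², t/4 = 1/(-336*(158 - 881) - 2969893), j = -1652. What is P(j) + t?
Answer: 7352344862256/2726965 ≈ 2.6962e+6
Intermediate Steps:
t = -4/2726965 (t = 4/(-336*(158 - 881) - 2969893) = 4/(-336*(-723) - 2969893) = 4/(242928 - 2969893) = 4/(-2726965) = 4*(-1/2726965) = -4/2726965 ≈ -1.4668e-6)
P(F) = (10 + F)²
P(j) + t = (10 - 1652)² - 4/2726965 = (-1642)² - 4/2726965 = 2696164 - 4/2726965 = 7352344862256/2726965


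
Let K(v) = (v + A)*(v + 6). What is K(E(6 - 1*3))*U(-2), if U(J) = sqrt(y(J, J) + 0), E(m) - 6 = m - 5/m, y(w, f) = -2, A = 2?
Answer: 1120*I*sqrt(2)/9 ≈ 175.99*I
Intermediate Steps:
E(m) = 6 + m - 5/m (E(m) = 6 + (m - 5/m) = 6 + m - 5/m)
K(v) = (2 + v)*(6 + v) (K(v) = (v + 2)*(v + 6) = (2 + v)*(6 + v))
U(J) = I*sqrt(2) (U(J) = sqrt(-2 + 0) = sqrt(-2) = I*sqrt(2))
K(E(6 - 1*3))*U(-2) = (12 + (6 + (6 - 1*3) - 5/(6 - 1*3))**2 + 8*(6 + (6 - 1*3) - 5/(6 - 1*3)))*(I*sqrt(2)) = (12 + (6 + (6 - 3) - 5/(6 - 3))**2 + 8*(6 + (6 - 3) - 5/(6 - 3)))*(I*sqrt(2)) = (12 + (6 + 3 - 5/3)**2 + 8*(6 + 3 - 5/3))*(I*sqrt(2)) = (12 + (22/3)**2 + 8*(22/3))*(I*sqrt(2)) = (12 + 484/9 + 176/3)*(I*sqrt(2)) = 1120*(I*sqrt(2))/9 = 1120*I*sqrt(2)/9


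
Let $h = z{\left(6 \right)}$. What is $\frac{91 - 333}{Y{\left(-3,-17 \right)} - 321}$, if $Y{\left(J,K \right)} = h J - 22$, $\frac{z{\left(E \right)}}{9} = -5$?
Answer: $\frac{121}{104} \approx 1.1635$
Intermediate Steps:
$z{\left(E \right)} = -45$ ($z{\left(E \right)} = 9 \left(-5\right) = -45$)
$h = -45$
$Y{\left(J,K \right)} = -22 - 45 J$ ($Y{\left(J,K \right)} = - 45 J - 22 = -22 - 45 J$)
$\frac{91 - 333}{Y{\left(-3,-17 \right)} - 321} = \frac{91 - 333}{\left(-22 - -135\right) - 321} = \frac{91 - 333}{\left(-22 + 135\right) - 321} = \frac{91 - 333}{113 - 321} = - \frac{242}{-208} = \left(-242\right) \left(- \frac{1}{208}\right) = \frac{121}{104}$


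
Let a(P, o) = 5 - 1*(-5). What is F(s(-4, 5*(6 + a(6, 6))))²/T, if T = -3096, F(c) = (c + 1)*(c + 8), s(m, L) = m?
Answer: -2/43 ≈ -0.046512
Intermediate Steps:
a(P, o) = 10 (a(P, o) = 5 + 5 = 10)
F(c) = (1 + c)*(8 + c)
F(s(-4, 5*(6 + a(6, 6))))²/T = (8 + (-4)² + 9*(-4))²/(-3096) = (8 + 16 - 36)²*(-1/3096) = (-12)²*(-1/3096) = 144*(-1/3096) = -2/43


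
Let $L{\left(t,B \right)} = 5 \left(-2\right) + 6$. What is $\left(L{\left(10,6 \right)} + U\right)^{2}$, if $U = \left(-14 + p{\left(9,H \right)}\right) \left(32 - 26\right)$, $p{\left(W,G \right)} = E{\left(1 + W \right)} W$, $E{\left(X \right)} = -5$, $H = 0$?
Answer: $128164$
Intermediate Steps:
$p{\left(W,G \right)} = - 5 W$
$L{\left(t,B \right)} = -4$ ($L{\left(t,B \right)} = -10 + 6 = -4$)
$U = -354$ ($U = \left(-14 - 45\right) \left(32 - 26\right) = \left(-14 - 45\right) 6 = \left(-59\right) 6 = -354$)
$\left(L{\left(10,6 \right)} + U\right)^{2} = \left(-4 - 354\right)^{2} = \left(-358\right)^{2} = 128164$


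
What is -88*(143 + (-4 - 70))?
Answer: -6072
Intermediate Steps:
-88*(143 + (-4 - 70)) = -88*(143 - 74) = -88*69 = -6072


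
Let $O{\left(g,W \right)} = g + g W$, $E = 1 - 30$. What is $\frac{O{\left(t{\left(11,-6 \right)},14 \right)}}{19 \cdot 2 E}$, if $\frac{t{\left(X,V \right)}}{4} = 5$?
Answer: $- \frac{150}{551} \approx -0.27223$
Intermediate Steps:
$t{\left(X,V \right)} = 20$ ($t{\left(X,V \right)} = 4 \cdot 5 = 20$)
$E = -29$ ($E = 1 - 30 = -29$)
$O{\left(g,W \right)} = g + W g$
$\frac{O{\left(t{\left(11,-6 \right)},14 \right)}}{19 \cdot 2 E} = \frac{20 \left(1 + 14\right)}{19 \cdot 2 \left(-29\right)} = \frac{20 \cdot 15}{38 \left(-29\right)} = \frac{300}{-1102} = 300 \left(- \frac{1}{1102}\right) = - \frac{150}{551}$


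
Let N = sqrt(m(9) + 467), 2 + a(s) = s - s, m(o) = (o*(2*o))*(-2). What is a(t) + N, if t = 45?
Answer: -2 + sqrt(143) ≈ 9.9583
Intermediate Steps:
m(o) = -4*o**2 (m(o) = (2*o**2)*(-2) = -4*o**2)
a(s) = -2 (a(s) = -2 + (s - s) = -2 + 0 = -2)
N = sqrt(143) (N = sqrt(-4*9**2 + 467) = sqrt(-4*81 + 467) = sqrt(-324 + 467) = sqrt(143) ≈ 11.958)
a(t) + N = -2 + sqrt(143)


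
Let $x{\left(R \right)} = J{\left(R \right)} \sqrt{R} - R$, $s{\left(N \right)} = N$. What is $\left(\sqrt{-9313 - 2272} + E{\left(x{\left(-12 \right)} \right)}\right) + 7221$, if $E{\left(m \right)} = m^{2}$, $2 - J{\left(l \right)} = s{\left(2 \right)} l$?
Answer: $-747 + i \sqrt{11585} + 1248 i \sqrt{3} \approx -747.0 + 2269.2 i$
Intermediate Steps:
$J{\left(l \right)} = 2 - 2 l$
$x{\left(R \right)} = - R + \sqrt{R} \left(2 - 2 R\right)$ ($x{\left(R \right)} = \left(2 - 2 R\right) \sqrt{R} - R = \sqrt{R} \left(2 - 2 R\right) - R = - R + \sqrt{R} \left(2 - 2 R\right)$)
$\left(\sqrt{-9313 - 2272} + E{\left(x{\left(-12 \right)} \right)}\right) + 7221 = \left(\sqrt{-9313 - 2272} + \left(\left(-1\right) \left(-12\right) + 2 \sqrt{-12} \left(1 - -12\right)\right)^{2}\right) + 7221 = \left(\sqrt{-11585} + \left(12 + 2 \cdot 2 i \sqrt{3} \left(1 + 12\right)\right)^{2}\right) + 7221 = \left(i \sqrt{11585} + \left(12 + 2 \cdot 2 i \sqrt{3} \cdot 13\right)^{2}\right) + 7221 = \left(i \sqrt{11585} + \left(12 + 52 i \sqrt{3}\right)^{2}\right) + 7221 = \left(\left(12 + 52 i \sqrt{3}\right)^{2} + i \sqrt{11585}\right) + 7221 = 7221 + \left(12 + 52 i \sqrt{3}\right)^{2} + i \sqrt{11585}$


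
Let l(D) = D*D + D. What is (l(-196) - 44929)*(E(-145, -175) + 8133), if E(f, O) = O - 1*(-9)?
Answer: -53450603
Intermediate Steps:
E(f, O) = 9 + O (E(f, O) = O + 9 = 9 + O)
l(D) = D + D² (l(D) = D² + D = D + D²)
(l(-196) - 44929)*(E(-145, -175) + 8133) = (-196*(1 - 196) - 44929)*((9 - 175) + 8133) = (-196*(-195) - 44929)*(-166 + 8133) = (38220 - 44929)*7967 = -6709*7967 = -53450603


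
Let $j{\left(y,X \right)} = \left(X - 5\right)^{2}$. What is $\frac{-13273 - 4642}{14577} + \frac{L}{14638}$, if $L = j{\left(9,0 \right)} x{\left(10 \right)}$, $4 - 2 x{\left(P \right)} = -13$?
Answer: $- \frac{518284315}{426756252} \approx -1.2145$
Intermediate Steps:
$j{\left(y,X \right)} = \left(-5 + X\right)^{2}$
$x{\left(P \right)} = \frac{17}{2}$ ($x{\left(P \right)} = 2 - - \frac{13}{2} = 2 + \frac{13}{2} = \frac{17}{2}$)
$L = \frac{425}{2}$ ($L = \left(-5 + 0\right)^{2} \cdot \frac{17}{2} = \left(-5\right)^{2} \cdot \frac{17}{2} = 25 \cdot \frac{17}{2} = \frac{425}{2} \approx 212.5$)
$\frac{-13273 - 4642}{14577} + \frac{L}{14638} = \frac{-13273 - 4642}{14577} + \frac{425}{2 \cdot 14638} = \left(-13273 - 4642\right) \frac{1}{14577} + \frac{425}{2} \cdot \frac{1}{14638} = \left(-17915\right) \frac{1}{14577} + \frac{425}{29276} = - \frac{17915}{14577} + \frac{425}{29276} = - \frac{518284315}{426756252}$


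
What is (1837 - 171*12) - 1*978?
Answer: -1193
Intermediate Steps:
(1837 - 171*12) - 1*978 = (1837 - 2052) - 978 = -215 - 978 = -1193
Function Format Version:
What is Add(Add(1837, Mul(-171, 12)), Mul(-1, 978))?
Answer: -1193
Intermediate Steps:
Add(Add(1837, Mul(-171, 12)), Mul(-1, 978)) = Add(Add(1837, -2052), -978) = Add(-215, -978) = -1193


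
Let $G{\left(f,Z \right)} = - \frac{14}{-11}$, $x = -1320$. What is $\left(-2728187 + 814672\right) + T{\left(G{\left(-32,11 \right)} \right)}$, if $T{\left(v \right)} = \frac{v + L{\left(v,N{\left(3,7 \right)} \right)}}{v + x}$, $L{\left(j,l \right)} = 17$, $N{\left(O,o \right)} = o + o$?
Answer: $- \frac{27757448791}{14506} \approx -1.9135 \cdot 10^{6}$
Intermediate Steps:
$G{\left(f,Z \right)} = \frac{14}{11}$ ($G{\left(f,Z \right)} = \left(-14\right) \left(- \frac{1}{11}\right) = \frac{14}{11}$)
$N{\left(O,o \right)} = 2 o$
$T{\left(v \right)} = \frac{17 + v}{-1320 + v}$ ($T{\left(v \right)} = \frac{v + 17}{v - 1320} = \frac{17 + v}{-1320 + v}$)
$\left(-2728187 + 814672\right) + T{\left(G{\left(-32,11 \right)} \right)} = \left(-2728187 + 814672\right) + \frac{17 + \frac{14}{11}}{-1320 + \frac{14}{11}} = -1913515 + \frac{1}{- \frac{14506}{11}} \cdot \frac{201}{11} = -1913515 - \frac{201}{14506} = - \frac{27757448791}{14506}$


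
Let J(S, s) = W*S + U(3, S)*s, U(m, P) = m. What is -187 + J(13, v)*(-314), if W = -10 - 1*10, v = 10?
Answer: 72033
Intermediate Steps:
W = -20 (W = -10 - 10 = -20)
J(S, s) = -20*S + 3*s
-187 + J(13, v)*(-314) = -187 + (-20*13 + 3*10)*(-314) = -187 + (-260 + 30)*(-314) = -187 - 230*(-314) = -187 + 72220 = 72033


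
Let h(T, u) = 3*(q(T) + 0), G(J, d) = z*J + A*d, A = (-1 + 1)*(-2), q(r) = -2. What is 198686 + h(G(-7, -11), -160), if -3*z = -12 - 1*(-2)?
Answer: 198680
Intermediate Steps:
A = 0 (A = 0*(-2) = 0)
z = 10/3 (z = -(-12 - 1*(-2))/3 = -(-12 + 2)/3 = -1/3*(-10) = 10/3 ≈ 3.3333)
G(J, d) = 10*J/3 (G(J, d) = 10*J/3 + 0*d = 10*J/3 + 0 = 10*J/3)
h(T, u) = -6 (h(T, u) = 3*(-2 + 0) = 3*(-2) = -6)
198686 + h(G(-7, -11), -160) = 198686 - 6 = 198680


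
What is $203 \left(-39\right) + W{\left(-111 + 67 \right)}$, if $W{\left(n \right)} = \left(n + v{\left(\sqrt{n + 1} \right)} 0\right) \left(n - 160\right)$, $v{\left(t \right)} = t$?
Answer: $1059$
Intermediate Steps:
$W{\left(n \right)} = n \left(-160 + n\right)$ ($W{\left(n \right)} = \left(n + \sqrt{n + 1} \cdot 0\right) \left(n - 160\right) = \left(n + \sqrt{1 + n} 0\right) \left(-160 + n\right) = \left(n + 0\right) \left(-160 + n\right) = n \left(-160 + n\right)$)
$203 \left(-39\right) + W{\left(-111 + 67 \right)} = 203 \left(-39\right) + \left(-111 + 67\right) \left(-160 + \left(-111 + 67\right)\right) = -7917 - 44 \left(-160 - 44\right) = -7917 - -8976 = -7917 + 8976 = 1059$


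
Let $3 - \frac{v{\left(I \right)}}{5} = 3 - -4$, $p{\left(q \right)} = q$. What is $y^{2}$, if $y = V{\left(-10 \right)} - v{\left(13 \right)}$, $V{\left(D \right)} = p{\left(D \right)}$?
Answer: $100$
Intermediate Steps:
$V{\left(D \right)} = D$
$v{\left(I \right)} = -20$ ($v{\left(I \right)} = 15 - 5 \left(3 - -4\right) = 15 - 5 \left(3 + 4\right) = 15 - 35 = -20$)
$y = 10$ ($y = -10 - -20 = -10 + 20 = 10$)
$y^{2} = 10^{2} = 100$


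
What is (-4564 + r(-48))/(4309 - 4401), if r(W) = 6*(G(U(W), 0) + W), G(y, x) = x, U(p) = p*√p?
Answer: 1213/23 ≈ 52.739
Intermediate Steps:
U(p) = p^(3/2)
r(W) = 6*W (r(W) = 6*(0 + W) = 6*W)
(-4564 + r(-48))/(4309 - 4401) = (-4564 + 6*(-48))/(4309 - 4401) = (-4564 - 288)/(-92) = -4852*(-1/92) = 1213/23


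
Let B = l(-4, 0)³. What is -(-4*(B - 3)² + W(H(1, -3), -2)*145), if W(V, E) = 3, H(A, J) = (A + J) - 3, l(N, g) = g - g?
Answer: -399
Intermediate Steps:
l(N, g) = 0
H(A, J) = -3 + A + J
B = 0 (B = 0³ = 0)
-(-4*(B - 3)² + W(H(1, -3), -2)*145) = -(-4*(0 - 3)² + 3*145) = -(-4*(-3)² + 435) = -(-4*9 + 435) = -(-36 + 435) = -1*399 = -399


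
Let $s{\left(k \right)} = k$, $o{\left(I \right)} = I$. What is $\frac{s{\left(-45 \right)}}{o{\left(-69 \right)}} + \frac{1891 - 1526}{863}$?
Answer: $\frac{21340}{19849} \approx 1.0751$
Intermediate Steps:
$\frac{s{\left(-45 \right)}}{o{\left(-69 \right)}} + \frac{1891 - 1526}{863} = - \frac{45}{-69} + \frac{1891 - 1526}{863} = \left(-45\right) \left(- \frac{1}{69}\right) + 365 \cdot \frac{1}{863} = \frac{15}{23} + \frac{365}{863} = \frac{21340}{19849}$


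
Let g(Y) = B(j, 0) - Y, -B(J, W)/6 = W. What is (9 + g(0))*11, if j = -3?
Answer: 99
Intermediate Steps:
B(J, W) = -6*W
g(Y) = -Y (g(Y) = -6*0 - Y = 0 - Y = -Y)
(9 + g(0))*11 = (9 - 1*0)*11 = (9 + 0)*11 = 9*11 = 99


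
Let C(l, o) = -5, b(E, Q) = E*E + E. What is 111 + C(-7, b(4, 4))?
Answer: 106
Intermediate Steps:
b(E, Q) = E + E² (b(E, Q) = E² + E = E + E²)
111 + C(-7, b(4, 4)) = 111 - 5 = 106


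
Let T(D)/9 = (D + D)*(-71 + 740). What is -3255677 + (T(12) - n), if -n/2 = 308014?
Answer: -2495145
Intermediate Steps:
n = -616028 (n = -2*308014 = -616028)
T(D) = 12042*D (T(D) = 9*((D + D)*(-71 + 740)) = 9*((2*D)*669) = 9*(1338*D) = 12042*D)
-3255677 + (T(12) - n) = -3255677 + (12042*12 - 1*(-616028)) = -3255677 + (144504 + 616028) = -3255677 + 760532 = -2495145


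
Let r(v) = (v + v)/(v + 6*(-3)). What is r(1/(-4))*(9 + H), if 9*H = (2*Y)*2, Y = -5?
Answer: 122/657 ≈ 0.18569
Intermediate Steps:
H = -20/9 (H = ((2*(-5))*2)/9 = (-10*2)/9 = (1/9)*(-20) = -20/9 ≈ -2.2222)
r(v) = 2*v/(-18 + v) (r(v) = (2*v)/(v - 18) = (2*v)/(-18 + v) = 2*v/(-18 + v))
r(1/(-4))*(9 + H) = (2/(-4*(-18 + 1/(-4))))*(9 - 20/9) = (2*(-1/4)/(-18 - 1/4))*(61/9) = (2*(-1/4)/(-73/4))*(61/9) = (2*(-1/4)*(-4/73))*(61/9) = (2/73)*(61/9) = 122/657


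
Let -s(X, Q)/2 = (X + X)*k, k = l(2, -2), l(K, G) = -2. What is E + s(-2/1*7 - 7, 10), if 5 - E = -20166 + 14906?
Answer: 5097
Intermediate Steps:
k = -2
E = 5265 (E = 5 - (-20166 + 14906) = 5 - 1*(-5260) = 5 + 5260 = 5265)
s(X, Q) = 8*X (s(X, Q) = -2*(X + X)*(-2) = -2*2*X*(-2) = -(-8)*X = 8*X)
E + s(-2/1*7 - 7, 10) = 5265 + 8*(-2/1*7 - 7) = 5265 + 8*(-2*1*7 - 7) = 5265 + 8*(-2*7 - 7) = 5265 + 8*(-14 - 7) = 5265 + 8*(-21) = 5265 - 168 = 5097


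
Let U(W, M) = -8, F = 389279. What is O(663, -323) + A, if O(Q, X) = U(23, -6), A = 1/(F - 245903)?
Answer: -1147007/143376 ≈ -8.0000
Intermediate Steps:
A = 1/143376 (A = 1/(389279 - 245903) = 1/143376 ≈ 6.9747e-6)
O(Q, X) = -8
O(663, -323) + A = -8 + 1/143376 = -1147007/143376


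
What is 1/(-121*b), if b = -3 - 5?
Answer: 1/968 ≈ 0.0010331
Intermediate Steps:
b = -8
1/(-121*b) = 1/(-121*(-8)) = 1/968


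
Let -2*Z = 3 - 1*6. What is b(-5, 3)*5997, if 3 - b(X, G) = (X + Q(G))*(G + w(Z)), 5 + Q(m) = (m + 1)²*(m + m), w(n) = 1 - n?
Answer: -1271364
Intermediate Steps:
Z = 3/2 (Z = -(3 - 1*6)/2 = -(3 - 6)/2 = -½*(-3) = 3/2 ≈ 1.5000)
Q(m) = -5 + 2*m*(1 + m)² (Q(m) = -5 + (m + 1)²*(m + m) = -5 + (1 + m)²*(2*m) = -5 + 2*m*(1 + m)²)
b(X, G) = 3 - (-½ + G)*(-5 + X + 2*G*(1 + G)²) (b(X, G) = 3 - (X + (-5 + 2*G*(1 + G)²))*(G + (1 - 1*3/2)) = 3 - (-5 + X + 2*G*(1 + G)²)*(G + (1 - 3/2)) = 3 - (-5 + X + 2*G*(1 + G)²)*(G - ½) = 3 - (-5 + X + 2*G*(1 + G)²)*(-½ + G) = 3 - (-½ + G)*(-5 + X + 2*G*(1 + G)²))
b(-5, 3)*5997 = (½ + (½)*(-5) - 3*3³ - 2*3⁴ + 6*3 - 1*3*(-5))*5997 = (½ - 5/2 - 3*27 - 2*81 + 18 + 15)*5997 = (½ - 5/2 - 81 - 162 + 18 + 15)*5997 = -212*5997 = -1271364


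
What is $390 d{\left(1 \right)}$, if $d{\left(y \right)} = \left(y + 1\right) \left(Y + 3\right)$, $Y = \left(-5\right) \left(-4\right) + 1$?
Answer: $18720$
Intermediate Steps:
$Y = 21$ ($Y = 20 + 1 = 21$)
$d{\left(y \right)} = 24 + 24 y$ ($d{\left(y \right)} = \left(y + 1\right) \left(21 + 3\right) = \left(1 + y\right) 24 = 24 + 24 y$)
$390 d{\left(1 \right)} = 390 \left(24 + 24 \cdot 1\right) = 390 \left(24 + 24\right) = 390 \cdot 48 = 18720$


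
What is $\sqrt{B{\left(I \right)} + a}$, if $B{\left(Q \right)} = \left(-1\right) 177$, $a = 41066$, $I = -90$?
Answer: $\sqrt{40889} \approx 202.21$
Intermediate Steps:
$B{\left(Q \right)} = -177$
$\sqrt{B{\left(I \right)} + a} = \sqrt{-177 + 41066} = \sqrt{40889}$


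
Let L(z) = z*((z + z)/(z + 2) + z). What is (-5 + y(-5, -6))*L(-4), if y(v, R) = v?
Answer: 0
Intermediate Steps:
L(z) = z*(z + 2*z/(2 + z)) (L(z) = z*((2*z)/(2 + z) + z) = z*(2*z/(2 + z) + z) = z*(z + 2*z/(2 + z)))
(-5 + y(-5, -6))*L(-4) = (-5 - 5)*((-4)²*(4 - 4)/(2 - 4)) = -160*0/(-2) = -160*(-1)*0/2 = -10*0 = 0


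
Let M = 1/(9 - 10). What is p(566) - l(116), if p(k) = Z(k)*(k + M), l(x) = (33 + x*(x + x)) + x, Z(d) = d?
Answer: 292729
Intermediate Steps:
M = -1 (M = 1/(-1) = -1)
l(x) = 33 + x + 2*x**2 (l(x) = (33 + x*(2*x)) + x = (33 + 2*x**2) + x = 33 + x + 2*x**2)
p(k) = k*(-1 + k) (p(k) = k*(k - 1) = k*(-1 + k))
p(566) - l(116) = 566*(-1 + 566) - (33 + 116 + 2*116**2) = 566*565 - (33 + 116 + 2*13456) = 319790 - (33 + 116 + 26912) = 319790 - 1*27061 = 319790 - 27061 = 292729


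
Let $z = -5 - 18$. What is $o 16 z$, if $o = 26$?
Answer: $-9568$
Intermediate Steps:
$z = -23$
$o 16 z = 26 \cdot 16 \left(-23\right) = 416 \left(-23\right) = -9568$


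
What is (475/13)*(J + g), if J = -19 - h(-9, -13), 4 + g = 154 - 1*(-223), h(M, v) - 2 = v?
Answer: 173375/13 ≈ 13337.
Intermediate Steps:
h(M, v) = 2 + v
g = 373 (g = -4 + (154 - 1*(-223)) = -4 + (154 + 223) = -4 + 377 = 373)
J = -8 (J = -19 - (2 - 13) = -19 - 1*(-11) = -19 + 11 = -8)
(475/13)*(J + g) = (475/13)*(-8 + 373) = (475*(1/13))*365 = (475/13)*365 = 173375/13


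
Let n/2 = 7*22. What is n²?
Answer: 94864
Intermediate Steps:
n = 308 (n = 2*(7*22) = 2*154 = 308)
n² = 308² = 94864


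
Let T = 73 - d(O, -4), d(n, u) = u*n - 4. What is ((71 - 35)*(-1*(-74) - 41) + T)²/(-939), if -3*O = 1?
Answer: -14371681/8451 ≈ -1700.6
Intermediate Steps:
O = -⅓ (O = -⅓*1 = -⅓ ≈ -0.33333)
d(n, u) = -4 + n*u (d(n, u) = n*u - 4 = -4 + n*u)
T = 227/3 (T = 73 - (-4 - ⅓*(-4)) = 73 - (-4 + 4/3) = 73 - 1*(-8/3) = 73 + 8/3 = 227/3 ≈ 75.667)
((71 - 35)*(-1*(-74) - 41) + T)²/(-939) = ((71 - 35)*(-1*(-74) - 41) + 227/3)²/(-939) = (36*(74 - 41) + 227/3)²*(-1/939) = (36*33 + 227/3)²*(-1/939) = (1188 + 227/3)²*(-1/939) = (3791/3)²*(-1/939) = (14371681/9)*(-1/939) = -14371681/8451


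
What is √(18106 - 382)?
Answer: 2*√4431 ≈ 133.13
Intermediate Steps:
√(18106 - 382) = √17724 = 2*√4431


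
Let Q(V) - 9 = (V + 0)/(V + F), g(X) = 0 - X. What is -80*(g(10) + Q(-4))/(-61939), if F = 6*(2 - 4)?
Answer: -60/61939 ≈ -0.00096869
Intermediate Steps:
F = -12 (F = 6*(-2) = -12)
g(X) = -X
Q(V) = 9 + V/(-12 + V) (Q(V) = 9 + (V + 0)/(V - 12) = 9 + V/(-12 + V))
-80*(g(10) + Q(-4))/(-61939) = -80*(-1*10 + 2*(-54 + 5*(-4))/(-12 - 4))/(-61939) = -80*(-10 + 2*(-54 - 20)/(-16))*(-1/61939) = -80*(-10 + 2*(-1/16)*(-74))*(-1/61939) = -80*(-10 + 37/4)*(-1/61939) = -80*(-¾)*(-1/61939) = 60*(-1/61939) = -60/61939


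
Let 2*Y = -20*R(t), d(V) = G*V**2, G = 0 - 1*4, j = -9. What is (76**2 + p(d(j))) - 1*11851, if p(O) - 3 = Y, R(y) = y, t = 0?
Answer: -6072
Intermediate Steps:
G = -4 (G = 0 - 4 = -4)
d(V) = -4*V**2
Y = 0 (Y = (-20*0)/2 = (1/2)*0 = 0)
p(O) = 3 (p(O) = 3 + 0 = 3)
(76**2 + p(d(j))) - 1*11851 = (76**2 + 3) - 1*11851 = (5776 + 3) - 11851 = 5779 - 11851 = -6072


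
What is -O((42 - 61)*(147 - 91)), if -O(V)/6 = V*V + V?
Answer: 6786192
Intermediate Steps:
O(V) = -6*V - 6*V² (O(V) = -6*(V*V + V) = -6*(V² + V) = -6*(V + V²) = -6*V - 6*V²)
-O((42 - 61)*(147 - 91)) = -(-6)*(42 - 61)*(147 - 91)*(1 + (42 - 61)*(147 - 91)) = -(-6)*(-19*56)*(1 - 19*56) = -(-6)*(-1064)*(1 - 1064) = -(-6)*(-1064)*(-1063) = -1*(-6786192) = 6786192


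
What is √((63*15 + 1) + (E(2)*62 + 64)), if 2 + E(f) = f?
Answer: √1010 ≈ 31.780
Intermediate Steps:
E(f) = -2 + f
√((63*15 + 1) + (E(2)*62 + 64)) = √((63*15 + 1) + ((-2 + 2)*62 + 64)) = √((945 + 1) + (0*62 + 64)) = √(946 + (0 + 64)) = √(946 + 64) = √1010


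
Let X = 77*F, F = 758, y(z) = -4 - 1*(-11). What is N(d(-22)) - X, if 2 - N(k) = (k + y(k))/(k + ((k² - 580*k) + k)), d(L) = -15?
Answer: -519147772/8895 ≈ -58364.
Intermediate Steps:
y(z) = 7 (y(z) = -4 + 11 = 7)
N(k) = 2 - (7 + k)/(k² - 578*k) (N(k) = 2 - (k + 7)/(k + ((k² - 580*k) + k)) = 2 - (7 + k)/(k + (k² - 579*k)) = 2 - (7 + k)/(k² - 578*k))
X = 58366 (X = 77*758 = 58366)
N(d(-22)) - X = (-7 - 1157*(-15) + 2*(-15)²)/((-15)*(-578 - 15)) - 1*58366 = -1/15*(-7 + 17355 + 2*225)/(-593) - 58366 = -1/15*(-1/593)*(-7 + 17355 + 450) - 58366 = -1/15*(-1/593)*17798 - 58366 = 17798/8895 - 58366 = -519147772/8895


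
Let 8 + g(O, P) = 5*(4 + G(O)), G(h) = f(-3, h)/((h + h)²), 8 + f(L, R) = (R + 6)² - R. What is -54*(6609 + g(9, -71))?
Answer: -1073122/3 ≈ -3.5771e+5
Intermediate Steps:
f(L, R) = -8 + (6 + R)² - R (f(L, R) = -8 + ((R + 6)² - R) = -8 + ((6 + R)² - R) = -8 + (6 + R)² - R)
G(h) = (-8 + (6 + h)² - h)/(4*h²) (G(h) = (-8 + (6 + h)² - h)/((h + h)²) = (-8 + (6 + h)² - h)/((2*h)²) = (-8 + (6 + h)² - h)/((4*h²)) = (-8 + (6 + h)² - h)*(1/(4*h²)) = (-8 + (6 + h)² - h)/(4*h²))
g(O, P) = 12 + 5*(-8 + (6 + O)² - O)/(4*O²) (g(O, P) = -8 + 5*(4 + (-8 + (6 + O)² - O)/(4*O²)) = -8 + (20 + 5*(-8 + (6 + O)² - O)/(4*O²)) = 12 + 5*(-8 + (6 + O)² - O)/(4*O²))
-54*(6609 + g(9, -71)) = -54*(6609 + (53/4 + 35/9² + (55/4)/9)) = -54*(6609 + (53/4 + 35*(1/81) + (55/4)*(⅑))) = -54*(6609 + (53/4 + 35/81 + 55/36)) = -54*(6609 + 1232/81) = -54*536561/81 = -1073122/3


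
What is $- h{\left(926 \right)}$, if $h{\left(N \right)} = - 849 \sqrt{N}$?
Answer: $849 \sqrt{926} \approx 25835.0$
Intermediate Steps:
$- h{\left(926 \right)} = - \left(-849\right) \sqrt{926} = 849 \sqrt{926}$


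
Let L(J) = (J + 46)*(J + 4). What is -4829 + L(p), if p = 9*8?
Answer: 4139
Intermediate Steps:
p = 72
L(J) = (4 + J)*(46 + J) (L(J) = (46 + J)*(4 + J) = (4 + J)*(46 + J))
-4829 + L(p) = -4829 + (184 + 72**2 + 50*72) = -4829 + (184 + 5184 + 3600) = -4829 + 8968 = 4139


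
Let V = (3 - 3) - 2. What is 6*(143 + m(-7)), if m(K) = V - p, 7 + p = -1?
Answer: 894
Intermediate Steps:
p = -8 (p = -7 - 1 = -8)
V = -2 (V = 0 - 2 = -2)
m(K) = 6 (m(K) = -2 - 1*(-8) = -2 + 8 = 6)
6*(143 + m(-7)) = 6*(143 + 6) = 6*149 = 894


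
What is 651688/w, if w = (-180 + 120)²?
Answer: 81461/450 ≈ 181.02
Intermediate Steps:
w = 3600 (w = (-60)² = 3600)
651688/w = 651688/3600 = 651688*(1/3600) = 81461/450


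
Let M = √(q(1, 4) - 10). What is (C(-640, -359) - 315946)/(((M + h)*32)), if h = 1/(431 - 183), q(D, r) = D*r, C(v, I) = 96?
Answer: -195827/29522 + 24282548*I*√6/14761 ≈ -6.6333 + 4029.5*I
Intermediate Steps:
h = 1/248 ≈ 0.0040323
M = I*√6 (M = √(1*4 - 10) = √(4 - 10) = √(-6) = I*√6 ≈ 2.4495*I)
(C(-640, -359) - 315946)/(((M + h)*32)) = (96 - 315946)/(((I*√6 + 1/248)*32)) = -315850*1/(32*(1/248 + I*√6)) = -315850/(4/31 + 32*I*√6)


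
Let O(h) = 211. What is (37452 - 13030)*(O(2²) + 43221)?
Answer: 1060696304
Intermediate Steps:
(37452 - 13030)*(O(2²) + 43221) = (37452 - 13030)*(211 + 43221) = 24422*43432 = 1060696304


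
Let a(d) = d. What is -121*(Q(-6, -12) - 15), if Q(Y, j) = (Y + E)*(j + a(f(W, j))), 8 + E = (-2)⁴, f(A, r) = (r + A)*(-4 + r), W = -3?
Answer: -53361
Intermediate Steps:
f(A, r) = (-4 + r)*(A + r) (f(A, r) = (A + r)*(-4 + r) = (-4 + r)*(A + r))
E = 8 (E = -8 + (-2)⁴ = -8 + 16 = 8)
Q(Y, j) = (8 + Y)*(12 + j² - 6*j) (Q(Y, j) = (Y + 8)*(j + (j² - 4*(-3) - 4*j - 3*j)) = (8 + Y)*(j + (j² + 12 - 4*j - 3*j)) = (8 + Y)*(j + (12 + j² - 7*j)) = (8 + Y)*(12 + j² - 6*j))
-121*(Q(-6, -12) - 15) = -121*((96 - 48*(-12) + 8*(-12)² - 6*(-12) - 6*(12 + (-12)² - 7*(-12))) - 15) = -121*((96 + 576 + 8*144 + 72 - 6*(12 + 144 + 84)) - 15) = -121*((96 + 576 + 1152 + 72 - 6*240) - 15) = -121*((96 + 576 + 1152 + 72 - 1440) - 15) = -121*(456 - 15) = -121*441 = -53361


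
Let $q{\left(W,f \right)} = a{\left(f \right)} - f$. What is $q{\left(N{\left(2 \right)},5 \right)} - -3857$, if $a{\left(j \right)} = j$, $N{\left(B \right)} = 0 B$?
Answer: $3857$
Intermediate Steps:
$N{\left(B \right)} = 0$
$q{\left(W,f \right)} = 0$ ($q{\left(W,f \right)} = f - f = 0$)
$q{\left(N{\left(2 \right)},5 \right)} - -3857 = 0 - -3857 = 0 + 3857 = 3857$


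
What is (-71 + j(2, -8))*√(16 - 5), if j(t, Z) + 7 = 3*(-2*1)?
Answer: -84*√11 ≈ -278.60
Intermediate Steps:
j(t, Z) = -13 (j(t, Z) = -7 + 3*(-2*1) = -7 + 3*(-2) = -7 - 6 = -13)
(-71 + j(2, -8))*√(16 - 5) = (-71 - 13)*√(16 - 5) = -84*√11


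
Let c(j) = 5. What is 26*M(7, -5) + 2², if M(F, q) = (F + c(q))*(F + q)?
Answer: 628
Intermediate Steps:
M(F, q) = (5 + F)*(F + q) (M(F, q) = (F + 5)*(F + q) = (5 + F)*(F + q))
26*M(7, -5) + 2² = 26*(7² + 5*7 + 5*(-5) + 7*(-5)) + 2² = 26*(49 + 35 - 25 - 35) + 4 = 26*24 + 4 = 624 + 4 = 628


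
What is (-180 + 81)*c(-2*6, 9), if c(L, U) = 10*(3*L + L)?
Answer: 47520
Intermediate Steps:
c(L, U) = 40*L (c(L, U) = 10*(4*L) = 40*L)
(-180 + 81)*c(-2*6, 9) = (-180 + 81)*(40*(-2*6)) = -3960*(-12) = -99*(-480) = 47520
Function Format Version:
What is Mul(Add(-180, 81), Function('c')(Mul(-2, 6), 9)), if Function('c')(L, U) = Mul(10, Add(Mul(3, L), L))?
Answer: 47520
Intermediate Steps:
Function('c')(L, U) = Mul(40, L) (Function('c')(L, U) = Mul(10, Mul(4, L)) = Mul(40, L))
Mul(Add(-180, 81), Function('c')(Mul(-2, 6), 9)) = Mul(Add(-180, 81), Mul(40, Mul(-2, 6))) = Mul(-99, Mul(40, -12)) = Mul(-99, -480) = 47520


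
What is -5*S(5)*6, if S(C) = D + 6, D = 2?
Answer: -240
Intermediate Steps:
S(C) = 8 (S(C) = 2 + 6 = 8)
-5*S(5)*6 = -5*8*6 = -40*6 = -240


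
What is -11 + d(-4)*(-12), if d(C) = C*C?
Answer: -203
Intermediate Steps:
d(C) = C²
-11 + d(-4)*(-12) = -11 + (-4)²*(-12) = -11 + 16*(-12) = -11 - 192 = -203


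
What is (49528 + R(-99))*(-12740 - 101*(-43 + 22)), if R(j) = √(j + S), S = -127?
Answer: -525937832 - 10619*I*√226 ≈ -5.2594e+8 - 1.5964e+5*I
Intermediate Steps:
R(j) = √(-127 + j) (R(j) = √(j - 127) = √(-127 + j))
(49528 + R(-99))*(-12740 - 101*(-43 + 22)) = (49528 + √(-127 - 99))*(-12740 - 101*(-43 + 22)) = (49528 + √(-226))*(-12740 - 101*(-21)) = (49528 + I*√226)*(-12740 + 2121) = (49528 + I*√226)*(-10619) = -525937832 - 10619*I*√226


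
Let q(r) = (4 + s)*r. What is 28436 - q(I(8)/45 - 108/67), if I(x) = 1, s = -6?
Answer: 85724954/3015 ≈ 28433.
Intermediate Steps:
q(r) = -2*r (q(r) = (4 - 6)*r = -2*r)
28436 - q(I(8)/45 - 108/67) = 28436 - (-2)*(1/45 - 108/67) = 28436 - (-2)*(-4793)/3015 = 28436 - 1*9586/3015 = 28436 - 9586/3015 = 85724954/3015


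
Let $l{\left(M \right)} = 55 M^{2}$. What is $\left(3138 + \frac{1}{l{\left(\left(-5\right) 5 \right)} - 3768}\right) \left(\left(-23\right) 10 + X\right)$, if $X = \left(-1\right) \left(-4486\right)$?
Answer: $\frac{408766528352}{30607} \approx 1.3355 \cdot 10^{7}$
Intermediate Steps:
$X = 4486$
$\left(3138 + \frac{1}{l{\left(\left(-5\right) 5 \right)} - 3768}\right) \left(\left(-23\right) 10 + X\right) = \left(3138 + \frac{1}{55 \left(\left(-5\right) 5\right)^{2} - 3768}\right) \left(\left(-23\right) 10 + 4486\right) = \left(3138 + \frac{1}{55 \left(-25\right)^{2} - 3768}\right) \left(-230 + 4486\right) = \left(3138 + \frac{1}{55 \cdot 625 - 3768}\right) 4256 = \left(3138 + \frac{1}{34375 - 3768}\right) 4256 = \left(3138 + \frac{1}{30607}\right) 4256 = \frac{96044767}{30607} \cdot 4256 = \frac{408766528352}{30607}$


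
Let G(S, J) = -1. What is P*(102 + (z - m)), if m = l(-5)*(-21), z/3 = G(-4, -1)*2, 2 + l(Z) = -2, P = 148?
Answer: 1776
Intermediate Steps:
l(Z) = -4 (l(Z) = -2 - 2 = -4)
z = -6 (z = 3*(-1*2) = 3*(-2) = -6)
m = 84 (m = -4*(-21) = 84)
P*(102 + (z - m)) = 148*(102 + (-6 - 1*84)) = 148*(102 + (-6 - 84)) = 148*(102 - 90) = 148*12 = 1776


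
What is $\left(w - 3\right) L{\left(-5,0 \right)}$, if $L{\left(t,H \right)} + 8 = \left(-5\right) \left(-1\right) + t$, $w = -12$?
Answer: $120$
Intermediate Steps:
$L{\left(t,H \right)} = -3 + t$ ($L{\left(t,H \right)} = -8 + \left(\left(-5\right) \left(-1\right) + t\right) = -8 + \left(5 + t\right) = -3 + t$)
$\left(w - 3\right) L{\left(-5,0 \right)} = \left(-12 - 3\right) \left(-3 - 5\right) = \left(-15\right) \left(-8\right) = 120$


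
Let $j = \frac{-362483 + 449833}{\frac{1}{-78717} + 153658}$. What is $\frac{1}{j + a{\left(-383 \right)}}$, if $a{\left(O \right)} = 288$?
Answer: $\frac{2419099357}{698075800806} \approx 0.0034654$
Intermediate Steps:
$j = \frac{1375185990}{2419099357}$ ($j = \frac{87350}{- \frac{1}{78717} + 153658} = \frac{87350}{\frac{12095496785}{78717}} = 87350 \cdot \frac{78717}{12095496785} = \frac{1375185990}{2419099357} \approx 0.56847$)
$\frac{1}{j + a{\left(-383 \right)}} = \frac{1}{\frac{1375185990}{2419099357} + 288} = \frac{1}{\frac{698075800806}{2419099357}} = \frac{2419099357}{698075800806}$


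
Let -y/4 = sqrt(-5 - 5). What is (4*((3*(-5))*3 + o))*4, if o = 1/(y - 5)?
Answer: 32*(-90*sqrt(10) + 113*I)/(-5*I + 4*sqrt(10)) ≈ -720.43 + 1.094*I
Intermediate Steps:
y = -4*I*sqrt(10) (y = -4*sqrt(-5 - 5) = -4*I*sqrt(10) ≈ -12.649*I)
o = 1/(-5 - 4*I*sqrt(10)) (o = 1/(-4*I*sqrt(10) - 5) = 1/(-5 - 4*I*sqrt(10)) ≈ -0.027027 + 0.068374*I)
(4*((3*(-5))*3 + o))*4 = (4*((3*(-5))*3 + I/(-5*I + 4*sqrt(10))))*4 = (4*(-15*3 + I/(-5*I + 4*sqrt(10))))*4 = (4*(-45 + I/(-5*I + 4*sqrt(10))))*4 = (-180 + 4*I/(-5*I + 4*sqrt(10)))*4 = -720 + 16*I/(-5*I + 4*sqrt(10))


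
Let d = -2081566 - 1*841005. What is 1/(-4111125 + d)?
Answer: -1/7033696 ≈ -1.4217e-7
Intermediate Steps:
d = -2922571 (d = -2081566 - 841005 = -2922571)
1/(-4111125 + d) = 1/(-4111125 - 2922571) = 1/(-7033696) = -1/7033696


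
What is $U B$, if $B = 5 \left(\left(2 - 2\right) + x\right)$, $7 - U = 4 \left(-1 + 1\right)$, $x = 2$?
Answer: $70$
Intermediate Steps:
$U = 7$ ($U = 7 - 4 \left(-1 + 1\right) = 7 - 4 \cdot 0 = 7 - 0 = 7 + 0 = 7$)
$B = 10$ ($B = 5 \left(\left(2 - 2\right) + 2\right) = 5 \left(0 + 2\right) = 5 \cdot 2 = 10$)
$U B = 7 \cdot 10 = 70$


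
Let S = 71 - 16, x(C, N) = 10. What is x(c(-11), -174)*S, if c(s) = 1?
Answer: 550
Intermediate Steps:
S = 55
x(c(-11), -174)*S = 10*55 = 550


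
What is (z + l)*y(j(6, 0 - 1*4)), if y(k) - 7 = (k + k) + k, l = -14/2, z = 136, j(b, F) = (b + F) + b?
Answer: 3999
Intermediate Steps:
j(b, F) = F + 2*b (j(b, F) = (F + b) + b = F + 2*b)
l = -7 (l = -14*1/2 = -7)
y(k) = 7 + 3*k (y(k) = 7 + ((k + k) + k) = 7 + (2*k + k) = 7 + 3*k)
(z + l)*y(j(6, 0 - 1*4)) = (136 - 7)*(7 + 3*((0 - 1*4) + 2*6)) = 129*(7 + 3*((0 - 4) + 12)) = 129*(7 + 3*(-4 + 12)) = 129*(7 + 3*8) = 129*(7 + 24) = 129*31 = 3999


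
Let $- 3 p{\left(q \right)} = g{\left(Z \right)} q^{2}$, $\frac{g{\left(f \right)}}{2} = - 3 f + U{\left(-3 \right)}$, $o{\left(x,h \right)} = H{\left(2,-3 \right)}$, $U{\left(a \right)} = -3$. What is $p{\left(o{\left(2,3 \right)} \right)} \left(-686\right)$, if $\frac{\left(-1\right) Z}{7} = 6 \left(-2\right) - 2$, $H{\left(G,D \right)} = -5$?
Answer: $-3395700$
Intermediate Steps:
$o{\left(x,h \right)} = -5$
$Z = 98$ ($Z = - 7 \left(6 \left(-2\right) - 2\right) = - 7 \left(-12 - 2\right) = \left(-7\right) \left(-14\right) = 98$)
$g{\left(f \right)} = -6 - 6 f$ ($g{\left(f \right)} = 2 \left(- 3 f - 3\right) = 2 \left(-3 - 3 f\right) = -6 - 6 f$)
$p{\left(q \right)} = 198 q^{2}$ ($p{\left(q \right)} = - \frac{\left(-6 - 588\right) q^{2}}{3} = - \frac{\left(-594\right) q^{2}}{3} = 198 q^{2}$)
$p{\left(o{\left(2,3 \right)} \right)} \left(-686\right) = 198 \left(-5\right)^{2} \left(-686\right) = 198 \cdot 25 \left(-686\right) = 4950 \left(-686\right) = -3395700$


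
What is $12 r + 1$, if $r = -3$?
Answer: $-35$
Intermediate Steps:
$12 r + 1 = 12 \left(-3\right) + 1 = -36 + 1 = -35$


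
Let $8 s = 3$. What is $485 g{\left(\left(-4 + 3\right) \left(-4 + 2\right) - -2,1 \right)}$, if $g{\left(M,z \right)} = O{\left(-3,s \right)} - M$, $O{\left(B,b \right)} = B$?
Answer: $-3395$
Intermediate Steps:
$s = \frac{3}{8}$ ($s = \frac{1}{8} \cdot 3 = \frac{3}{8} \approx 0.375$)
$g{\left(M,z \right)} = -3 - M$
$485 g{\left(\left(-4 + 3\right) \left(-4 + 2\right) - -2,1 \right)} = 485 \left(-3 - \left(\left(-4 + 3\right) \left(-4 + 2\right) - -2\right)\right) = 485 \left(-3 - \left(\left(-1\right) \left(-2\right) + 2\right)\right) = 485 \left(-3 - \left(2 + 2\right)\right) = 485 \left(-3 - 4\right) = 485 \left(-7\right) = -3395$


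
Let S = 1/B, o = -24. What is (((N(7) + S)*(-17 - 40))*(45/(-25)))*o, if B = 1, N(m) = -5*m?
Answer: 418608/5 ≈ 83722.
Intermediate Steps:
S = 1 (S = 1/1 = 1)
(((N(7) + S)*(-17 - 40))*(45/(-25)))*o = (((-5*7 + 1)*(-17 - 40))*(45/(-25)))*(-24) = (((-35 + 1)*(-57))*(45*(-1/25)))*(-24) = (-34*(-57)*(-9/5))*(-24) = (1938*(-9/5))*(-24) = -17442/5*(-24) = 418608/5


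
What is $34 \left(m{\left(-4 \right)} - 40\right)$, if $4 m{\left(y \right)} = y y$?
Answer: $-1224$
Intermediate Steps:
$m{\left(y \right)} = \frac{y^{2}}{4}$ ($m{\left(y \right)} = \frac{y y}{4} = \frac{y^{2}}{4}$)
$34 \left(m{\left(-4 \right)} - 40\right) = 34 \left(\frac{\left(-4\right)^{2}}{4} - 40\right) = 34 \left(\frac{1}{4} \cdot 16 - 40\right) = 34 \left(4 - 40\right) = 34 \left(-36\right) = -1224$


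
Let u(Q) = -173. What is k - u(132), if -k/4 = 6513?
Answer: -25879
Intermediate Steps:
k = -26052 (k = -4*6513 = -26052)
k - u(132) = -26052 - 1*(-173) = -26052 + 173 = -25879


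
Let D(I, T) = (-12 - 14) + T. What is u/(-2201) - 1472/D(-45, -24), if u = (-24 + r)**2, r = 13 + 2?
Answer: 1617911/55025 ≈ 29.403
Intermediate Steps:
r = 15
D(I, T) = -26 + T
u = 81 (u = (-24 + 15)**2 = (-9)**2 = 81)
u/(-2201) - 1472/D(-45, -24) = 81/(-2201) - 1472/(-26 - 24) = 81*(-1/2201) - 1472/(-50) = -81/2201 - 1472*(-1/50) = -81/2201 + 736/25 = 1617911/55025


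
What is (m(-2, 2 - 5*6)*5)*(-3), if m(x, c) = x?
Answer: 30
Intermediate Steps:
(m(-2, 2 - 5*6)*5)*(-3) = -2*5*(-3) = -10*(-3) = 30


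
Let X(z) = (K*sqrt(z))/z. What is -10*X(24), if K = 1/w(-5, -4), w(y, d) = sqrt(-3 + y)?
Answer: 5*I*sqrt(3)/12 ≈ 0.72169*I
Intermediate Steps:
K = -I*sqrt(2)/4 (K = 1/(sqrt(-3 - 5)) = 1/(sqrt(-8)) = 1/(2*I*sqrt(2)) = -I*sqrt(2)/4 ≈ -0.35355*I)
X(z) = -I*sqrt(2)/(4*sqrt(z)) (X(z) = ((-I*sqrt(2)/4)*sqrt(z))/z = (-I*sqrt(2)*sqrt(z)/4)/z = -I*sqrt(2)/(4*sqrt(z)))
-10*X(24) = -(-5)*I*sqrt(2)/(2*sqrt(24)) = -(-5)*I*sqrt(2)*sqrt(6)/12/2 = -(-5)*I*sqrt(3)/12 = 5*I*sqrt(3)/12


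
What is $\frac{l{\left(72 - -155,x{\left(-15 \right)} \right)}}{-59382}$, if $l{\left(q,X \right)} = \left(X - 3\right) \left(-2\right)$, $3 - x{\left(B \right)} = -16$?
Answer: $\frac{16}{29691} \approx 0.00053888$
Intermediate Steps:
$x{\left(B \right)} = 19$ ($x{\left(B \right)} = 3 - -16 = 3 + 16 = 19$)
$l{\left(q,X \right)} = 6 - 2 X$ ($l{\left(q,X \right)} = \left(-3 + X\right) \left(-2\right) = 6 - 2 X$)
$\frac{l{\left(72 - -155,x{\left(-15 \right)} \right)}}{-59382} = \frac{6 - 38}{-59382} = \left(6 - 38\right) \left(- \frac{1}{59382}\right) = \left(-32\right) \left(- \frac{1}{59382}\right) = \frac{16}{29691}$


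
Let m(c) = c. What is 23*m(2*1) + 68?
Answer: 114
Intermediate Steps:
23*m(2*1) + 68 = 23*(2*1) + 68 = 23*2 + 68 = 46 + 68 = 114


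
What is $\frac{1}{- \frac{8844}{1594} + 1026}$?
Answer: $\frac{797}{813300} \approx 0.00097996$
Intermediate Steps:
$\frac{1}{- \frac{8844}{1594} + 1026} = \frac{1}{\left(-8844\right) \frac{1}{1594} + 1026} = \frac{1}{- \frac{4422}{797} + 1026} = \frac{1}{\frac{813300}{797}} = \frac{797}{813300}$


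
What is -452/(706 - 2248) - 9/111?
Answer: 6049/28527 ≈ 0.21204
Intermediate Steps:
-452/(706 - 2248) - 9/111 = -452/(-1542) - 9*1/111 = -452*(-1/1542) - 3/37 = 226/771 - 3/37 = 6049/28527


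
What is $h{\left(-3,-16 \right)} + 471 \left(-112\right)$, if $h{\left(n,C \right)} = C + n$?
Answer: $-52771$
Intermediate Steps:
$h{\left(-3,-16 \right)} + 471 \left(-112\right) = \left(-16 - 3\right) + 471 \left(-112\right) = -19 - 52752 = -52771$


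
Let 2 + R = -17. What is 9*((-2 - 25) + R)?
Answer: -414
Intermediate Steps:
R = -19 (R = -2 - 17 = -19)
9*((-2 - 25) + R) = 9*((-2 - 25) - 19) = 9*(-27 - 19) = 9*(-46) = -414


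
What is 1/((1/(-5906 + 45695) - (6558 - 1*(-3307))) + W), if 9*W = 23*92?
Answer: -13263/127721216 ≈ -0.00010384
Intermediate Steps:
W = 2116/9 (W = (23*92)/9 = (⅑)*2116 = 2116/9 ≈ 235.11)
1/((1/(-5906 + 45695) - (6558 - 1*(-3307))) + W) = 1/((1/(-5906 + 45695) - (6558 - 1*(-3307))) + 2116/9) = 1/((1/39789 - (6558 + 3307)) + 2116/9) = 1/((1/39789 - 1*9865) + 2116/9) = 1/((1/39789 - 9865) + 2116/9) = 1/(-392518484/39789 + 2116/9) = 1/(-127721216/13263) = -13263/127721216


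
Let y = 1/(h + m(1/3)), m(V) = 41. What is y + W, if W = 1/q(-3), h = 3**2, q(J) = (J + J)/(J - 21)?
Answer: 201/50 ≈ 4.0200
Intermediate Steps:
q(J) = 2*J/(-21 + J) (q(J) = (2*J)/(-21 + J) = 2*J/(-21 + J))
h = 9
W = 4 (W = 1/(2*(-3)/(-21 - 3)) = 1/(2*(-3)/(-24)) = 1/(2*(-3)*(-1/24)) = 1/(1/4) = 4)
y = 1/50 (y = 1/(9 + 41) = 1/50 ≈ 0.020000)
y + W = 1/50 + 4 = 201/50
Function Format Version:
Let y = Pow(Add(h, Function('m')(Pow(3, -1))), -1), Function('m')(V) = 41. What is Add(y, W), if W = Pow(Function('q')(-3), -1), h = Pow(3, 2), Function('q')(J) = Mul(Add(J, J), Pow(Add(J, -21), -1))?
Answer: Rational(201, 50) ≈ 4.0200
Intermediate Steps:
Function('q')(J) = Mul(2, J, Pow(Add(-21, J), -1)) (Function('q')(J) = Mul(Mul(2, J), Pow(Add(-21, J), -1)) = Mul(2, J, Pow(Add(-21, J), -1)))
h = 9
W = 4 (W = Pow(Mul(2, -3, Pow(Add(-21, -3), -1)), -1) = Pow(Mul(2, -3, Pow(-24, -1)), -1) = Pow(Mul(2, -3, Rational(-1, 24)), -1) = Pow(Rational(1, 4), -1) = 4)
y = Rational(1, 50) (y = Pow(Add(9, 41), -1) = Pow(50, -1) = Rational(1, 50) ≈ 0.020000)
Add(y, W) = Add(Rational(1, 50), 4) = Rational(201, 50)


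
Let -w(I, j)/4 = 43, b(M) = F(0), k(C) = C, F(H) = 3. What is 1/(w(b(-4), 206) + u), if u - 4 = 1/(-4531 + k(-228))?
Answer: -4759/799513 ≈ -0.0059524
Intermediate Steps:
b(M) = 3
w(I, j) = -172 (w(I, j) = -4*43 = -172)
u = 19035/4759 (u = 4 + 1/(-4531 - 228) = 4 + 1/(-4759) = 4 - 1/4759 = 19035/4759 ≈ 3.9998)
1/(w(b(-4), 206) + u) = 1/(-172 + 19035/4759) = 1/(-799513/4759) = -4759/799513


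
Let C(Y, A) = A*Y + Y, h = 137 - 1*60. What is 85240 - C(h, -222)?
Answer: 102257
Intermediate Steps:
h = 77 (h = 137 - 60 = 77)
C(Y, A) = Y + A*Y
85240 - C(h, -222) = 85240 - 77*(1 - 222) = 85240 - 77*(-221) = 85240 - 1*(-17017) = 85240 + 17017 = 102257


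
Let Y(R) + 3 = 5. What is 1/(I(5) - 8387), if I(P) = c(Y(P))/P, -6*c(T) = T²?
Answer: -15/125807 ≈ -0.00011923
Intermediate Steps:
Y(R) = 2 (Y(R) = -3 + 5 = 2)
c(T) = -T²/6
I(P) = -2/(3*P) (I(P) = (-⅙*2²)/P = (-⅙*4)/P = -2/(3*P))
1/(I(5) - 8387) = 1/(-⅔/5 - 8387) = 1/(-⅔*⅕ - 8387) = 1/(-2/15 - 8387) = 1/(-125807/15) = -15/125807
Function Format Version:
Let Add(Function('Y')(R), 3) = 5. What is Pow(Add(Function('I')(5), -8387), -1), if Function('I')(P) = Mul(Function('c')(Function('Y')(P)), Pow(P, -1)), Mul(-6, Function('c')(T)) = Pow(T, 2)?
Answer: Rational(-15, 125807) ≈ -0.00011923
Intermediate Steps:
Function('Y')(R) = 2 (Function('Y')(R) = Add(-3, 5) = 2)
Function('c')(T) = Mul(Rational(-1, 6), Pow(T, 2))
Function('I')(P) = Mul(Rational(-2, 3), Pow(P, -1)) (Function('I')(P) = Mul(Mul(Rational(-1, 6), Pow(2, 2)), Pow(P, -1)) = Mul(Mul(Rational(-1, 6), 4), Pow(P, -1)) = Mul(Rational(-2, 3), Pow(P, -1)))
Pow(Add(Function('I')(5), -8387), -1) = Pow(Add(Mul(Rational(-2, 3), Pow(5, -1)), -8387), -1) = Pow(Add(Mul(Rational(-2, 3), Rational(1, 5)), -8387), -1) = Pow(Add(Rational(-2, 15), -8387), -1) = Pow(Rational(-125807, 15), -1) = Rational(-15, 125807)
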